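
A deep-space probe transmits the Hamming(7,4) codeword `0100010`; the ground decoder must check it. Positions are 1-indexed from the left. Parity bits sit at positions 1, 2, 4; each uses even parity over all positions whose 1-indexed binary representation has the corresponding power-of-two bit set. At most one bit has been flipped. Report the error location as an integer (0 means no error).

4

s1: b1⊕b3⊕b5⊕b7 = 0⊕0⊕0⊕0 = 0
s2: b2⊕b3⊕b6⊕b7 = 1⊕0⊕1⊕0 = 0
s4: b4⊕b5⊕b6⊕b7 = 0⊕0⊕1⊕0 = 1
Syndrome (s4...s1) = 100 → position 4.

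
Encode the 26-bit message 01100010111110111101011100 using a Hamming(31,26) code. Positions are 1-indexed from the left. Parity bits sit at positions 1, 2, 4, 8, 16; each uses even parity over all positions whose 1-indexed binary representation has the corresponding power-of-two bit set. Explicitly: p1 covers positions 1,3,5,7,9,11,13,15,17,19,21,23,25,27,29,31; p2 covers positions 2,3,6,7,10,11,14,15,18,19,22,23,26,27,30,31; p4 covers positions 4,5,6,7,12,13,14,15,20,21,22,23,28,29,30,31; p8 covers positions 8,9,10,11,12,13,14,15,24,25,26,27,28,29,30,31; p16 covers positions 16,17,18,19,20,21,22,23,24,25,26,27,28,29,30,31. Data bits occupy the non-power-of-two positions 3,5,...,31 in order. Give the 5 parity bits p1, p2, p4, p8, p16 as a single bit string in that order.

00100

Place data bits at non-power-of-two positions: b3=0, b5=1, b6=1, b7=0, b9=0, b10=0, b11=1, b12=0, b13=1, b14=1, b15=1, b17=1, b18=1, b19=0, b20=1, b21=1, b22=1, b23=1, b24=0, b25=1, b26=0, b27=1, b28=1, b29=1, b30=0, b31=0.
p1 = XOR of data positions {3,5,7,9,11,13,15,17,19,21,23,25,27,29,31} = 0⊕1⊕0⊕0⊕1⊕1⊕1⊕1⊕0⊕1⊕1⊕1⊕1⊕1⊕0 = 0
p2 = XOR of data positions {3,6,7,10,11,14,15,18,19,22,23,26,27,30,31} = 0⊕1⊕0⊕0⊕1⊕1⊕1⊕1⊕0⊕1⊕1⊕0⊕1⊕0⊕0 = 0
p4 = XOR of data positions {5,6,7,12,13,14,15,20,21,22,23,28,29,30,31} = 1⊕1⊕0⊕0⊕1⊕1⊕1⊕1⊕1⊕1⊕1⊕1⊕1⊕0⊕0 = 1
p8 = XOR of data positions {9,10,11,12,13,14,15,24,25,26,27,28,29,30,31} = 0⊕0⊕1⊕0⊕1⊕1⊕1⊕0⊕1⊕0⊕1⊕1⊕1⊕0⊕0 = 0
p16 = XOR of data positions {17,18,19,20,21,22,23,24,25,26,27,28,29,30,31} = 1⊕1⊕0⊕1⊕1⊕1⊕1⊕0⊕1⊕0⊕1⊕1⊕1⊕0⊕0 = 0
Parity bits p1,p2,p4,p8,p16 = 00100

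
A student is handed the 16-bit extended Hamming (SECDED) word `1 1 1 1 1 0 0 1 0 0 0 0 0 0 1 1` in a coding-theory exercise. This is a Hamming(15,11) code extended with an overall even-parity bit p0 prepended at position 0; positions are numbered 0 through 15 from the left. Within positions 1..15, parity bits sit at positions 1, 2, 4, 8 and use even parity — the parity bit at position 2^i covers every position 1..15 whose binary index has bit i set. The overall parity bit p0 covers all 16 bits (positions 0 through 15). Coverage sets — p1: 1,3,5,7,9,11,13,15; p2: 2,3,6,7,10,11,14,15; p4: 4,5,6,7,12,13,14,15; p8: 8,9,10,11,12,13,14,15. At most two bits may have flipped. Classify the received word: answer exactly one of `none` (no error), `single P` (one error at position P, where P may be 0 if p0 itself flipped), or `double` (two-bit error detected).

double

s1: b1⊕b3⊕b5⊕b7⊕b9⊕b11⊕b13⊕b15 = 1⊕1⊕0⊕1⊕0⊕0⊕0⊕1 = 0
s2: b2⊕b3⊕b6⊕b7⊕b10⊕b11⊕b14⊕b15 = 1⊕1⊕0⊕1⊕0⊕0⊕1⊕1 = 1
s4: b4⊕b5⊕b6⊕b7⊕b12⊕b13⊕b14⊕b15 = 1⊕0⊕0⊕1⊕0⊕0⊕1⊕1 = 0
s8: b8⊕b9⊕b10⊕b11⊕b12⊕b13⊕b14⊕b15 = 0⊕0⊕0⊕0⊕0⊕0⊕1⊕1 = 0
Syndrome (s8...s1) = 0010 → position 2.
Overall parity (XOR of all 16 bits, including p0): 1⊕1⊕1⊕1⊕1⊕0⊕0⊕1⊕0⊕0⊕0⊕0⊕0⊕0⊕1⊕1 = 0
Overall=0, syndrome position=2 → double-bit error detected (uncorrectable).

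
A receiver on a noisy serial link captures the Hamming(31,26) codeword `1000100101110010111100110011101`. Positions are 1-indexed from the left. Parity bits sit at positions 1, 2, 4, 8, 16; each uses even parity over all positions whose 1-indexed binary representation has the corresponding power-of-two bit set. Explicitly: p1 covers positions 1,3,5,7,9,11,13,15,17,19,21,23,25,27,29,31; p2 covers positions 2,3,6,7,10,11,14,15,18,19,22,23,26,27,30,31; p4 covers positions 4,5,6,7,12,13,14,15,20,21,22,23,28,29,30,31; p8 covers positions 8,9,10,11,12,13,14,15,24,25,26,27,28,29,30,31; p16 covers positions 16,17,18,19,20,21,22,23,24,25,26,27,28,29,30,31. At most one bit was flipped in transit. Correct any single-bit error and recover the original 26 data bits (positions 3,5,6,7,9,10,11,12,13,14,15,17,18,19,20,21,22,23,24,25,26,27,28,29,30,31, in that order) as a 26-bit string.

01000111001111100110011101

s1: b1⊕b3⊕b5⊕b7⊕b9⊕b11⊕b13⊕b15⊕b17⊕b19⊕b21⊕b23⊕b25⊕b27⊕b29⊕b31 = 1⊕0⊕1⊕0⊕0⊕1⊕0⊕1⊕1⊕1⊕0⊕1⊕0⊕1⊕1⊕1 = 0
s2: b2⊕b3⊕b6⊕b7⊕b10⊕b11⊕b14⊕b15⊕b18⊕b19⊕b22⊕b23⊕b26⊕b27⊕b30⊕b31 = 0⊕0⊕0⊕0⊕1⊕1⊕0⊕1⊕1⊕1⊕0⊕1⊕0⊕1⊕0⊕1 = 0
s4: b4⊕b5⊕b6⊕b7⊕b12⊕b13⊕b14⊕b15⊕b20⊕b21⊕b22⊕b23⊕b28⊕b29⊕b30⊕b31 = 0⊕1⊕0⊕0⊕1⊕0⊕0⊕1⊕1⊕0⊕0⊕1⊕1⊕1⊕0⊕1 = 0
s8: b8⊕b9⊕b10⊕b11⊕b12⊕b13⊕b14⊕b15⊕b24⊕b25⊕b26⊕b27⊕b28⊕b29⊕b30⊕b31 = 1⊕0⊕1⊕1⊕1⊕0⊕0⊕1⊕1⊕0⊕0⊕1⊕1⊕1⊕0⊕1 = 0
s16: b16⊕b17⊕b18⊕b19⊕b20⊕b21⊕b22⊕b23⊕b24⊕b25⊕b26⊕b27⊕b28⊕b29⊕b30⊕b31 = 0⊕1⊕1⊕1⊕1⊕0⊕0⊕1⊕1⊕0⊕0⊕1⊕1⊕1⊕0⊕1 = 0
Syndrome (s16...s1) = 00000 → position 0 (no error).
No correction needed.
Data bits at positions 3,5,6,7,9,10,11,12,13,14,15,17,18,19,20,21,22,23,24,25,26,27,28,29,30,31: 01000111001111100110011101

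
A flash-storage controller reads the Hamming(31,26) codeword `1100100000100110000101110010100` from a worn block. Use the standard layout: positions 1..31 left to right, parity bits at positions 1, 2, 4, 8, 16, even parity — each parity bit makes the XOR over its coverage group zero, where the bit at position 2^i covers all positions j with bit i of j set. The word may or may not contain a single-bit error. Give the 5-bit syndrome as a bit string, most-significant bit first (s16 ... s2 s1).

00111

s1: b1⊕b3⊕b5⊕b7⊕b9⊕b11⊕b13⊕b15⊕b17⊕b19⊕b21⊕b23⊕b25⊕b27⊕b29⊕b31 = 1⊕0⊕1⊕0⊕0⊕1⊕0⊕1⊕0⊕0⊕0⊕1⊕0⊕1⊕1⊕0 = 1
s2: b2⊕b3⊕b6⊕b7⊕b10⊕b11⊕b14⊕b15⊕b18⊕b19⊕b22⊕b23⊕b26⊕b27⊕b30⊕b31 = 1⊕0⊕0⊕0⊕0⊕1⊕1⊕1⊕0⊕0⊕1⊕1⊕0⊕1⊕0⊕0 = 1
s4: b4⊕b5⊕b6⊕b7⊕b12⊕b13⊕b14⊕b15⊕b20⊕b21⊕b22⊕b23⊕b28⊕b29⊕b30⊕b31 = 0⊕1⊕0⊕0⊕0⊕0⊕1⊕1⊕1⊕0⊕1⊕1⊕0⊕1⊕0⊕0 = 1
s8: b8⊕b9⊕b10⊕b11⊕b12⊕b13⊕b14⊕b15⊕b24⊕b25⊕b26⊕b27⊕b28⊕b29⊕b30⊕b31 = 0⊕0⊕0⊕1⊕0⊕0⊕1⊕1⊕1⊕0⊕0⊕1⊕0⊕1⊕0⊕0 = 0
s16: b16⊕b17⊕b18⊕b19⊕b20⊕b21⊕b22⊕b23⊕b24⊕b25⊕b26⊕b27⊕b28⊕b29⊕b30⊕b31 = 0⊕0⊕0⊕0⊕1⊕0⊕1⊕1⊕1⊕0⊕0⊕1⊕0⊕1⊕0⊕0 = 0
Syndrome (s16...s1) = 00111 → position 7.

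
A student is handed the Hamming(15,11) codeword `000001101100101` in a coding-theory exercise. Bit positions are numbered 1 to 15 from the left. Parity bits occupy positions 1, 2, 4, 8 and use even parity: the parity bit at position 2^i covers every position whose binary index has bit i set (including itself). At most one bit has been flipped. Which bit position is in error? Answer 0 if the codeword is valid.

s1: b1⊕b3⊕b5⊕b7⊕b9⊕b11⊕b13⊕b15 = 0⊕0⊕0⊕1⊕1⊕0⊕1⊕1 = 0
s2: b2⊕b3⊕b6⊕b7⊕b10⊕b11⊕b14⊕b15 = 0⊕0⊕1⊕1⊕1⊕0⊕0⊕1 = 0
s4: b4⊕b5⊕b6⊕b7⊕b12⊕b13⊕b14⊕b15 = 0⊕0⊕1⊕1⊕0⊕1⊕0⊕1 = 0
s8: b8⊕b9⊕b10⊕b11⊕b12⊕b13⊕b14⊕b15 = 0⊕1⊕1⊕0⊕0⊕1⊕0⊕1 = 0
Syndrome (s8...s1) = 0000 → position 0 (no error).

0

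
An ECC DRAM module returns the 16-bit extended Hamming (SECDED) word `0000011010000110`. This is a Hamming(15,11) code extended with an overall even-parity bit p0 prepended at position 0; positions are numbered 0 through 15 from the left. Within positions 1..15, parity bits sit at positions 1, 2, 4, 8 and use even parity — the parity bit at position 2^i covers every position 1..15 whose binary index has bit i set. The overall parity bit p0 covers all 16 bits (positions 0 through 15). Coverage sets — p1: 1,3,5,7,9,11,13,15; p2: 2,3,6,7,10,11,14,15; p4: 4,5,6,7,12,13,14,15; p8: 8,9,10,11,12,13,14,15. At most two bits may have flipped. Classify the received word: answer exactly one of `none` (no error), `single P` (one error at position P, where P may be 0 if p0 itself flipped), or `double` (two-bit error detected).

s1: b1⊕b3⊕b5⊕b7⊕b9⊕b11⊕b13⊕b15 = 0⊕0⊕1⊕0⊕0⊕0⊕1⊕0 = 0
s2: b2⊕b3⊕b6⊕b7⊕b10⊕b11⊕b14⊕b15 = 0⊕0⊕1⊕0⊕0⊕0⊕1⊕0 = 0
s4: b4⊕b5⊕b6⊕b7⊕b12⊕b13⊕b14⊕b15 = 0⊕1⊕1⊕0⊕0⊕1⊕1⊕0 = 0
s8: b8⊕b9⊕b10⊕b11⊕b12⊕b13⊕b14⊕b15 = 1⊕0⊕0⊕0⊕0⊕1⊕1⊕0 = 1
Syndrome (s8...s1) = 1000 → position 8.
Overall parity (XOR of all 16 bits, including p0): 0⊕0⊕0⊕0⊕0⊕1⊕1⊕0⊕1⊕0⊕0⊕0⊕0⊕1⊕1⊕0 = 1
Overall=1, syndrome position=8 → single-bit error at position 8.

single 8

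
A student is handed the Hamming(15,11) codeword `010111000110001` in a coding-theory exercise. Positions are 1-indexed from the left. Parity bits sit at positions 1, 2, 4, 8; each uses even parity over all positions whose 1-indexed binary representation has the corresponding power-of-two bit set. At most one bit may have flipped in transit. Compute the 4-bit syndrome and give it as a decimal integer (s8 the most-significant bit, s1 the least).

11

s1: b1⊕b3⊕b5⊕b7⊕b9⊕b11⊕b13⊕b15 = 0⊕0⊕1⊕0⊕0⊕1⊕0⊕1 = 1
s2: b2⊕b3⊕b6⊕b7⊕b10⊕b11⊕b14⊕b15 = 1⊕0⊕1⊕0⊕1⊕1⊕0⊕1 = 1
s4: b4⊕b5⊕b6⊕b7⊕b12⊕b13⊕b14⊕b15 = 1⊕1⊕1⊕0⊕0⊕0⊕0⊕1 = 0
s8: b8⊕b9⊕b10⊕b11⊕b12⊕b13⊕b14⊕b15 = 0⊕0⊕1⊕1⊕0⊕0⊕0⊕1 = 1
Syndrome (s8...s1) = 1011 → position 11.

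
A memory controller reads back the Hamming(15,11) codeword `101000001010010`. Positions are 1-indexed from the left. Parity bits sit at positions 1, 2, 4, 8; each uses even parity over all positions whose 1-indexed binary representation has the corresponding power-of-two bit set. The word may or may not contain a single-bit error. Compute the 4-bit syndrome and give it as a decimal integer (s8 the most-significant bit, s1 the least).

s1: b1⊕b3⊕b5⊕b7⊕b9⊕b11⊕b13⊕b15 = 1⊕1⊕0⊕0⊕1⊕1⊕0⊕0 = 0
s2: b2⊕b3⊕b6⊕b7⊕b10⊕b11⊕b14⊕b15 = 0⊕1⊕0⊕0⊕0⊕1⊕1⊕0 = 1
s4: b4⊕b5⊕b6⊕b7⊕b12⊕b13⊕b14⊕b15 = 0⊕0⊕0⊕0⊕0⊕0⊕1⊕0 = 1
s8: b8⊕b9⊕b10⊕b11⊕b12⊕b13⊕b14⊕b15 = 0⊕1⊕0⊕1⊕0⊕0⊕1⊕0 = 1
Syndrome (s8...s1) = 1110 → position 14.

14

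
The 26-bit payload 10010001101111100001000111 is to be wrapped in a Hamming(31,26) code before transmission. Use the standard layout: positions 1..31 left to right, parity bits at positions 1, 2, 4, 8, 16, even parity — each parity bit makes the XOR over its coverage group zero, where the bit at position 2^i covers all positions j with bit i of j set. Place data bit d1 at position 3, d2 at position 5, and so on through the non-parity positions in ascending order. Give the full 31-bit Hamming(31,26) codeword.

Place data bits at non-power-of-two positions: b3=1, b5=0, b6=0, b7=1, b9=0, b10=0, b11=0, b12=1, b13=1, b14=0, b15=1, b17=1, b18=1, b19=1, b20=1, b21=0, b22=0, b23=0, b24=0, b25=1, b26=0, b27=0, b28=0, b29=1, b30=1, b31=1.
p1 = XOR of data positions {3,5,7,9,11,13,15,17,19,21,23,25,27,29,31} = 1⊕0⊕1⊕0⊕0⊕1⊕1⊕1⊕1⊕0⊕0⊕1⊕0⊕1⊕1 = 1
p2 = XOR of data positions {3,6,7,10,11,14,15,18,19,22,23,26,27,30,31} = 1⊕0⊕1⊕0⊕0⊕0⊕1⊕1⊕1⊕0⊕0⊕0⊕0⊕1⊕1 = 1
p4 = XOR of data positions {5,6,7,12,13,14,15,20,21,22,23,28,29,30,31} = 0⊕0⊕1⊕1⊕1⊕0⊕1⊕1⊕0⊕0⊕0⊕0⊕1⊕1⊕1 = 0
p8 = XOR of data positions {9,10,11,12,13,14,15,24,25,26,27,28,29,30,31} = 0⊕0⊕0⊕1⊕1⊕0⊕1⊕0⊕1⊕0⊕0⊕0⊕1⊕1⊕1 = 1
p16 = XOR of data positions {17,18,19,20,21,22,23,24,25,26,27,28,29,30,31} = 1⊕1⊕1⊕1⊕0⊕0⊕0⊕0⊕1⊕0⊕0⊕0⊕1⊕1⊕1 = 0
Codeword b1..b31 = 1110001100011010111100001000111

1110001100011010111100001000111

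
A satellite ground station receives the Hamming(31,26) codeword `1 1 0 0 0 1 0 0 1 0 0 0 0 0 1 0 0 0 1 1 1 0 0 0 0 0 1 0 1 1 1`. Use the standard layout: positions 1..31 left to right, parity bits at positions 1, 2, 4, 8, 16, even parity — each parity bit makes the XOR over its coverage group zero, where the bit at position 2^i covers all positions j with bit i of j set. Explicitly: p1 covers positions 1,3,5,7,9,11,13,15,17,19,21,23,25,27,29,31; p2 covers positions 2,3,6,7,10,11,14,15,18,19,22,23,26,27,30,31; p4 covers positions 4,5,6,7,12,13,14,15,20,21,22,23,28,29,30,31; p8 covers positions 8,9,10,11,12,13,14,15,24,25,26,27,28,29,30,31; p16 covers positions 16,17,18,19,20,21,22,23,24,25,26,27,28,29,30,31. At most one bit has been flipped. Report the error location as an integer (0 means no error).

22

s1: b1⊕b3⊕b5⊕b7⊕b9⊕b11⊕b13⊕b15⊕b17⊕b19⊕b21⊕b23⊕b25⊕b27⊕b29⊕b31 = 1⊕0⊕0⊕0⊕1⊕0⊕0⊕1⊕0⊕1⊕1⊕0⊕0⊕1⊕1⊕1 = 0
s2: b2⊕b3⊕b6⊕b7⊕b10⊕b11⊕b14⊕b15⊕b18⊕b19⊕b22⊕b23⊕b26⊕b27⊕b30⊕b31 = 1⊕0⊕1⊕0⊕0⊕0⊕0⊕1⊕0⊕1⊕0⊕0⊕0⊕1⊕1⊕1 = 1
s4: b4⊕b5⊕b6⊕b7⊕b12⊕b13⊕b14⊕b15⊕b20⊕b21⊕b22⊕b23⊕b28⊕b29⊕b30⊕b31 = 0⊕0⊕1⊕0⊕0⊕0⊕0⊕1⊕1⊕1⊕0⊕0⊕0⊕1⊕1⊕1 = 1
s8: b8⊕b9⊕b10⊕b11⊕b12⊕b13⊕b14⊕b15⊕b24⊕b25⊕b26⊕b27⊕b28⊕b29⊕b30⊕b31 = 0⊕1⊕0⊕0⊕0⊕0⊕0⊕1⊕0⊕0⊕0⊕1⊕0⊕1⊕1⊕1 = 0
s16: b16⊕b17⊕b18⊕b19⊕b20⊕b21⊕b22⊕b23⊕b24⊕b25⊕b26⊕b27⊕b28⊕b29⊕b30⊕b31 = 0⊕0⊕0⊕1⊕1⊕1⊕0⊕0⊕0⊕0⊕0⊕1⊕0⊕1⊕1⊕1 = 1
Syndrome (s16...s1) = 10110 → position 22.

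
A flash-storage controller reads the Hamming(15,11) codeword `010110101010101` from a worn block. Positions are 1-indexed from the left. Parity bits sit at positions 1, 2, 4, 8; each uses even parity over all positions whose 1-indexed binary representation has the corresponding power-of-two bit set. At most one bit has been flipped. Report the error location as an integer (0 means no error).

4

s1: b1⊕b3⊕b5⊕b7⊕b9⊕b11⊕b13⊕b15 = 0⊕0⊕1⊕1⊕1⊕1⊕1⊕1 = 0
s2: b2⊕b3⊕b6⊕b7⊕b10⊕b11⊕b14⊕b15 = 1⊕0⊕0⊕1⊕0⊕1⊕0⊕1 = 0
s4: b4⊕b5⊕b6⊕b7⊕b12⊕b13⊕b14⊕b15 = 1⊕1⊕0⊕1⊕0⊕1⊕0⊕1 = 1
s8: b8⊕b9⊕b10⊕b11⊕b12⊕b13⊕b14⊕b15 = 0⊕1⊕0⊕1⊕0⊕1⊕0⊕1 = 0
Syndrome (s8...s1) = 0100 → position 4.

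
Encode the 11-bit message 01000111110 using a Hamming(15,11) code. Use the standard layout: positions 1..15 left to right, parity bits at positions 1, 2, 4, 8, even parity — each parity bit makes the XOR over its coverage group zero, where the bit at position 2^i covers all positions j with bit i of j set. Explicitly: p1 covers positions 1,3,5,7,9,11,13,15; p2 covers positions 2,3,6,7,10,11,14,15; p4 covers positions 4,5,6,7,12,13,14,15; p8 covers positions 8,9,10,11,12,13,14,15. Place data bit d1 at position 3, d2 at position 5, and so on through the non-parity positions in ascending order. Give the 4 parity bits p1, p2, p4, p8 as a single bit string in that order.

Place data bits at non-power-of-two positions: b3=0, b5=1, b6=0, b7=0, b9=0, b10=1, b11=1, b12=1, b13=1, b14=1, b15=0.
p1 = XOR of data positions {3,5,7,9,11,13,15} = 0⊕1⊕0⊕0⊕1⊕1⊕0 = 1
p2 = XOR of data positions {3,6,7,10,11,14,15} = 0⊕0⊕0⊕1⊕1⊕1⊕0 = 1
p4 = XOR of data positions {5,6,7,12,13,14,15} = 1⊕0⊕0⊕1⊕1⊕1⊕0 = 0
p8 = XOR of data positions {9,10,11,12,13,14,15} = 0⊕1⊕1⊕1⊕1⊕1⊕0 = 1
Parity bits p1,p2,p4,p8 = 1101

1101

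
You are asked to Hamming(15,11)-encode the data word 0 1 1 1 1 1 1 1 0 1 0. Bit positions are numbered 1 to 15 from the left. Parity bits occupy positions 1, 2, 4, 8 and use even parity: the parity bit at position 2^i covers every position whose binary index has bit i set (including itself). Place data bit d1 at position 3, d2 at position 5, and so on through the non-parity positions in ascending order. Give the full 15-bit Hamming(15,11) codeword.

Place data bits at non-power-of-two positions: b3=0, b5=1, b6=1, b7=1, b9=1, b10=1, b11=1, b12=1, b13=0, b14=1, b15=0.
p1 = XOR of data positions {3,5,7,9,11,13,15} = 0⊕1⊕1⊕1⊕1⊕0⊕0 = 0
p2 = XOR of data positions {3,6,7,10,11,14,15} = 0⊕1⊕1⊕1⊕1⊕1⊕0 = 1
p4 = XOR of data positions {5,6,7,12,13,14,15} = 1⊕1⊕1⊕1⊕0⊕1⊕0 = 1
p8 = XOR of data positions {9,10,11,12,13,14,15} = 1⊕1⊕1⊕1⊕0⊕1⊕0 = 1
Codeword b1..b15 = 010111111111010

010111111111010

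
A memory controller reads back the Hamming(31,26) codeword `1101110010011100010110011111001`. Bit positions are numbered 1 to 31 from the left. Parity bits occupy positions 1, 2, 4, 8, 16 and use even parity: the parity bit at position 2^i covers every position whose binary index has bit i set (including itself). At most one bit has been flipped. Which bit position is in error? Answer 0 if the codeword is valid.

s1: b1⊕b3⊕b5⊕b7⊕b9⊕b11⊕b13⊕b15⊕b17⊕b19⊕b21⊕b23⊕b25⊕b27⊕b29⊕b31 = 1⊕0⊕1⊕0⊕1⊕0⊕1⊕0⊕0⊕0⊕1⊕0⊕1⊕1⊕0⊕1 = 0
s2: b2⊕b3⊕b6⊕b7⊕b10⊕b11⊕b14⊕b15⊕b18⊕b19⊕b22⊕b23⊕b26⊕b27⊕b30⊕b31 = 1⊕0⊕1⊕0⊕0⊕0⊕1⊕0⊕1⊕0⊕0⊕0⊕1⊕1⊕0⊕1 = 1
s4: b4⊕b5⊕b6⊕b7⊕b12⊕b13⊕b14⊕b15⊕b20⊕b21⊕b22⊕b23⊕b28⊕b29⊕b30⊕b31 = 1⊕1⊕1⊕0⊕1⊕1⊕1⊕0⊕1⊕1⊕0⊕0⊕1⊕0⊕0⊕1 = 0
s8: b8⊕b9⊕b10⊕b11⊕b12⊕b13⊕b14⊕b15⊕b24⊕b25⊕b26⊕b27⊕b28⊕b29⊕b30⊕b31 = 0⊕1⊕0⊕0⊕1⊕1⊕1⊕0⊕1⊕1⊕1⊕1⊕1⊕0⊕0⊕1 = 0
s16: b16⊕b17⊕b18⊕b19⊕b20⊕b21⊕b22⊕b23⊕b24⊕b25⊕b26⊕b27⊕b28⊕b29⊕b30⊕b31 = 0⊕0⊕1⊕0⊕1⊕1⊕0⊕0⊕1⊕1⊕1⊕1⊕1⊕0⊕0⊕1 = 1
Syndrome (s16...s1) = 10010 → position 18.

18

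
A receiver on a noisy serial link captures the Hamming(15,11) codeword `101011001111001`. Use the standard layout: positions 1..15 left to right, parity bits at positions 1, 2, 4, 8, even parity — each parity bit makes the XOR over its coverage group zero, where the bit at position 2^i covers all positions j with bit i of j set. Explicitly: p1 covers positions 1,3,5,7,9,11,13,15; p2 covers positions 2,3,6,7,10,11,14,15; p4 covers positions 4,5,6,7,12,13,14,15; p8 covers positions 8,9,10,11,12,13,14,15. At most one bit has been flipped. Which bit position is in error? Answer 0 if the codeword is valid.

10

s1: b1⊕b3⊕b5⊕b7⊕b9⊕b11⊕b13⊕b15 = 1⊕1⊕1⊕0⊕1⊕1⊕0⊕1 = 0
s2: b2⊕b3⊕b6⊕b7⊕b10⊕b11⊕b14⊕b15 = 0⊕1⊕1⊕0⊕1⊕1⊕0⊕1 = 1
s4: b4⊕b5⊕b6⊕b7⊕b12⊕b13⊕b14⊕b15 = 0⊕1⊕1⊕0⊕1⊕0⊕0⊕1 = 0
s8: b8⊕b9⊕b10⊕b11⊕b12⊕b13⊕b14⊕b15 = 0⊕1⊕1⊕1⊕1⊕0⊕0⊕1 = 1
Syndrome (s8...s1) = 1010 → position 10.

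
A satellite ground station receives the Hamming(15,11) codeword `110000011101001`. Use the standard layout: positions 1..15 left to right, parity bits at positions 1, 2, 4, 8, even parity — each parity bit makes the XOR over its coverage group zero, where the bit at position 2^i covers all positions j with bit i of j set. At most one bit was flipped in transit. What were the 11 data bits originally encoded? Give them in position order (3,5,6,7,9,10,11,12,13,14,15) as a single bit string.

00001111001

s1: b1⊕b3⊕b5⊕b7⊕b9⊕b11⊕b13⊕b15 = 1⊕0⊕0⊕0⊕1⊕0⊕0⊕1 = 1
s2: b2⊕b3⊕b6⊕b7⊕b10⊕b11⊕b14⊕b15 = 1⊕0⊕0⊕0⊕1⊕0⊕0⊕1 = 1
s4: b4⊕b5⊕b6⊕b7⊕b12⊕b13⊕b14⊕b15 = 0⊕0⊕0⊕0⊕1⊕0⊕0⊕1 = 0
s8: b8⊕b9⊕b10⊕b11⊕b12⊕b13⊕b14⊕b15 = 1⊕1⊕1⊕0⊕1⊕0⊕0⊕1 = 1
Syndrome (s8...s1) = 1011 → position 11.
Flip bit 11: corrected codeword = 110000011111001
Data bits at positions 3,5,6,7,9,10,11,12,13,14,15: 00001111001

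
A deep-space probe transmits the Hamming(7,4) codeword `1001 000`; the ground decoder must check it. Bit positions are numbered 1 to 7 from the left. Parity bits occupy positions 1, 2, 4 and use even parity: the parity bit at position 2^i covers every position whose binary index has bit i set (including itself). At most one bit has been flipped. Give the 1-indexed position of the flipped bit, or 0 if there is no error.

5

s1: b1⊕b3⊕b5⊕b7 = 1⊕0⊕0⊕0 = 1
s2: b2⊕b3⊕b6⊕b7 = 0⊕0⊕0⊕0 = 0
s4: b4⊕b5⊕b6⊕b7 = 1⊕0⊕0⊕0 = 1
Syndrome (s4...s1) = 101 → position 5.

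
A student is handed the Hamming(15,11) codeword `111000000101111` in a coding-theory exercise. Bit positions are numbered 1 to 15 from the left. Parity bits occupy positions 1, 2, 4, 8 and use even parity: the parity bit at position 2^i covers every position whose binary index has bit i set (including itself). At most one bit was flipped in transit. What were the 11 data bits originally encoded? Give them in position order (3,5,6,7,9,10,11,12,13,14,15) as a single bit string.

s1: b1⊕b3⊕b5⊕b7⊕b9⊕b11⊕b13⊕b15 = 1⊕1⊕0⊕0⊕0⊕0⊕1⊕1 = 0
s2: b2⊕b3⊕b6⊕b7⊕b10⊕b11⊕b14⊕b15 = 1⊕1⊕0⊕0⊕1⊕0⊕1⊕1 = 1
s4: b4⊕b5⊕b6⊕b7⊕b12⊕b13⊕b14⊕b15 = 0⊕0⊕0⊕0⊕1⊕1⊕1⊕1 = 0
s8: b8⊕b9⊕b10⊕b11⊕b12⊕b13⊕b14⊕b15 = 0⊕0⊕1⊕0⊕1⊕1⊕1⊕1 = 1
Syndrome (s8...s1) = 1010 → position 10.
Flip bit 10: corrected codeword = 111000000001111
Data bits at positions 3,5,6,7,9,10,11,12,13,14,15: 10000001111

10000001111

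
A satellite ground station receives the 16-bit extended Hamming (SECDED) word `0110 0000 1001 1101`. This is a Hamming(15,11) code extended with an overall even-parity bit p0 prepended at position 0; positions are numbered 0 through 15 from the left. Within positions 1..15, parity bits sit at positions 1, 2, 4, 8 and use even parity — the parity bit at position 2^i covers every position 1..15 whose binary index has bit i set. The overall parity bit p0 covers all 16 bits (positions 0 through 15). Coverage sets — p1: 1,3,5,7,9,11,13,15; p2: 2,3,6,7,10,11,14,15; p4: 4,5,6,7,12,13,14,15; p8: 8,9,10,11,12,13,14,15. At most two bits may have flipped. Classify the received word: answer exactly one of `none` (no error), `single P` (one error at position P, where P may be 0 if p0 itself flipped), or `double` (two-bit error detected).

s1: b1⊕b3⊕b5⊕b7⊕b9⊕b11⊕b13⊕b15 = 1⊕0⊕0⊕0⊕0⊕1⊕1⊕1 = 0
s2: b2⊕b3⊕b6⊕b7⊕b10⊕b11⊕b14⊕b15 = 1⊕0⊕0⊕0⊕0⊕1⊕0⊕1 = 1
s4: b4⊕b5⊕b6⊕b7⊕b12⊕b13⊕b14⊕b15 = 0⊕0⊕0⊕0⊕1⊕1⊕0⊕1 = 1
s8: b8⊕b9⊕b10⊕b11⊕b12⊕b13⊕b14⊕b15 = 1⊕0⊕0⊕1⊕1⊕1⊕0⊕1 = 1
Syndrome (s8...s1) = 1110 → position 14.
Overall parity (XOR of all 16 bits, including p0): 0⊕1⊕1⊕0⊕0⊕0⊕0⊕0⊕1⊕0⊕0⊕1⊕1⊕1⊕0⊕1 = 1
Overall=1, syndrome position=14 → single-bit error at position 14.

single 14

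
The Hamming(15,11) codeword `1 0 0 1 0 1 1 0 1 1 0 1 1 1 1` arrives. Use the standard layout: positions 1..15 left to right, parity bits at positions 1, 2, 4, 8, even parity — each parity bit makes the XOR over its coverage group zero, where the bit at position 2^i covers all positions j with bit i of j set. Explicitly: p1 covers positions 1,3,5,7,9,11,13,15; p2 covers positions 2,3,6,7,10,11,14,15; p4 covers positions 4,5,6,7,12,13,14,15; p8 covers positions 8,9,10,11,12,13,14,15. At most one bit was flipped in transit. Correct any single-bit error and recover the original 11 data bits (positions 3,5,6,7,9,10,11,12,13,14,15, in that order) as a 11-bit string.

00101101111

s1: b1⊕b3⊕b5⊕b7⊕b9⊕b11⊕b13⊕b15 = 1⊕0⊕0⊕1⊕1⊕0⊕1⊕1 = 1
s2: b2⊕b3⊕b6⊕b7⊕b10⊕b11⊕b14⊕b15 = 0⊕0⊕1⊕1⊕1⊕0⊕1⊕1 = 1
s4: b4⊕b5⊕b6⊕b7⊕b12⊕b13⊕b14⊕b15 = 1⊕0⊕1⊕1⊕1⊕1⊕1⊕1 = 1
s8: b8⊕b9⊕b10⊕b11⊕b12⊕b13⊕b14⊕b15 = 0⊕1⊕1⊕0⊕1⊕1⊕1⊕1 = 0
Syndrome (s8...s1) = 0111 → position 7.
Flip bit 7: corrected codeword = 100101001101111
Data bits at positions 3,5,6,7,9,10,11,12,13,14,15: 00101101111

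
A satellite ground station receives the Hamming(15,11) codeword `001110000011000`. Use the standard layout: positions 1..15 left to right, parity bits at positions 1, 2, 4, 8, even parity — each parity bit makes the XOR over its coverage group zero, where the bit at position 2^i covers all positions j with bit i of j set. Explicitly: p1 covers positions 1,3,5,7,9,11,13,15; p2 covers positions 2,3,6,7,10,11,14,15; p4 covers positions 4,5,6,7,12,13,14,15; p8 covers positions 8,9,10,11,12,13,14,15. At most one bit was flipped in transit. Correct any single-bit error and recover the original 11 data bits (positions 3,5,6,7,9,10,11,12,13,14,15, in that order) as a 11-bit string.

10000011000

s1: b1⊕b3⊕b5⊕b7⊕b9⊕b11⊕b13⊕b15 = 0⊕1⊕1⊕0⊕0⊕1⊕0⊕0 = 1
s2: b2⊕b3⊕b6⊕b7⊕b10⊕b11⊕b14⊕b15 = 0⊕1⊕0⊕0⊕0⊕1⊕0⊕0 = 0
s4: b4⊕b5⊕b6⊕b7⊕b12⊕b13⊕b14⊕b15 = 1⊕1⊕0⊕0⊕1⊕0⊕0⊕0 = 1
s8: b8⊕b9⊕b10⊕b11⊕b12⊕b13⊕b14⊕b15 = 0⊕0⊕0⊕1⊕1⊕0⊕0⊕0 = 0
Syndrome (s8...s1) = 0101 → position 5.
Flip bit 5: corrected codeword = 001100000011000
Data bits at positions 3,5,6,7,9,10,11,12,13,14,15: 10000011000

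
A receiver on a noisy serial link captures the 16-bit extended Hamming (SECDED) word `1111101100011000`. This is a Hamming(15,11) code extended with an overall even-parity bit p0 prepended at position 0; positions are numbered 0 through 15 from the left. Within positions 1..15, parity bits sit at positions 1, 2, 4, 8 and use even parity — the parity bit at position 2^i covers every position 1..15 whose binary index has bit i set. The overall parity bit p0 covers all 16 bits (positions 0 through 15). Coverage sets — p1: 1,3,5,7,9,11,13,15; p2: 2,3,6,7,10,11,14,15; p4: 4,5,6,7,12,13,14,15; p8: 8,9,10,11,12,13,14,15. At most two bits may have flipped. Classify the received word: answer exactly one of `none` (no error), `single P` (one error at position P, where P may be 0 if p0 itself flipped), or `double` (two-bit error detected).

s1: b1⊕b3⊕b5⊕b7⊕b9⊕b11⊕b13⊕b15 = 1⊕1⊕0⊕1⊕0⊕1⊕0⊕0 = 0
s2: b2⊕b3⊕b6⊕b7⊕b10⊕b11⊕b14⊕b15 = 1⊕1⊕1⊕1⊕0⊕1⊕0⊕0 = 1
s4: b4⊕b5⊕b6⊕b7⊕b12⊕b13⊕b14⊕b15 = 1⊕0⊕1⊕1⊕1⊕0⊕0⊕0 = 0
s8: b8⊕b9⊕b10⊕b11⊕b12⊕b13⊕b14⊕b15 = 0⊕0⊕0⊕1⊕1⊕0⊕0⊕0 = 0
Syndrome (s8...s1) = 0010 → position 2.
Overall parity (XOR of all 16 bits, including p0): 1⊕1⊕1⊕1⊕1⊕0⊕1⊕1⊕0⊕0⊕0⊕1⊕1⊕0⊕0⊕0 = 1
Overall=1, syndrome position=2 → single-bit error at position 2.

single 2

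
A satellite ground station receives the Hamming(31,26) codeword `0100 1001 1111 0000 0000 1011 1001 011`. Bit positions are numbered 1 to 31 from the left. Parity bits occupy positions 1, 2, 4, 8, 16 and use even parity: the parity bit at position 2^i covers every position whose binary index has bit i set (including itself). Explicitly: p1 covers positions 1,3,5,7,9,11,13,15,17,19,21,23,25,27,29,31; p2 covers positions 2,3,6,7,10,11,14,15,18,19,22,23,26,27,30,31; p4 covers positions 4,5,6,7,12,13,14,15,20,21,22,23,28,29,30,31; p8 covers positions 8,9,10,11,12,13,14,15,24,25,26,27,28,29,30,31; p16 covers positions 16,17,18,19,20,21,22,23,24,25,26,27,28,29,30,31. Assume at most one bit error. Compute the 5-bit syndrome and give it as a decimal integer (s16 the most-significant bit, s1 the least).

s1: b1⊕b3⊕b5⊕b7⊕b9⊕b11⊕b13⊕b15⊕b17⊕b19⊕b21⊕b23⊕b25⊕b27⊕b29⊕b31 = 0⊕0⊕1⊕0⊕1⊕1⊕0⊕0⊕0⊕0⊕1⊕1⊕1⊕0⊕0⊕1 = 1
s2: b2⊕b3⊕b6⊕b7⊕b10⊕b11⊕b14⊕b15⊕b18⊕b19⊕b22⊕b23⊕b26⊕b27⊕b30⊕b31 = 1⊕0⊕0⊕0⊕1⊕1⊕0⊕0⊕0⊕0⊕0⊕1⊕0⊕0⊕1⊕1 = 0
s4: b4⊕b5⊕b6⊕b7⊕b12⊕b13⊕b14⊕b15⊕b20⊕b21⊕b22⊕b23⊕b28⊕b29⊕b30⊕b31 = 0⊕1⊕0⊕0⊕1⊕0⊕0⊕0⊕0⊕1⊕0⊕1⊕1⊕0⊕1⊕1 = 1
s8: b8⊕b9⊕b10⊕b11⊕b12⊕b13⊕b14⊕b15⊕b24⊕b25⊕b26⊕b27⊕b28⊕b29⊕b30⊕b31 = 1⊕1⊕1⊕1⊕1⊕0⊕0⊕0⊕1⊕1⊕0⊕0⊕1⊕0⊕1⊕1 = 0
s16: b16⊕b17⊕b18⊕b19⊕b20⊕b21⊕b22⊕b23⊕b24⊕b25⊕b26⊕b27⊕b28⊕b29⊕b30⊕b31 = 0⊕0⊕0⊕0⊕0⊕1⊕0⊕1⊕1⊕1⊕0⊕0⊕1⊕0⊕1⊕1 = 1
Syndrome (s16...s1) = 10101 → position 21.

21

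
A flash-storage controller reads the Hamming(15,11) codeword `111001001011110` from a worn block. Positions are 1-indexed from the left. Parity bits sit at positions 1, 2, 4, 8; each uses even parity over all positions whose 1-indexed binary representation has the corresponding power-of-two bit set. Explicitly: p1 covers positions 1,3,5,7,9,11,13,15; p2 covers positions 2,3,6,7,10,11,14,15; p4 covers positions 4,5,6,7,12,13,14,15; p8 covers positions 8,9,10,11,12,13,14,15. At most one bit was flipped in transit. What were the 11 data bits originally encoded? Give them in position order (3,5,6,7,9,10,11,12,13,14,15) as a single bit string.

s1: b1⊕b3⊕b5⊕b7⊕b9⊕b11⊕b13⊕b15 = 1⊕1⊕0⊕0⊕1⊕1⊕1⊕0 = 1
s2: b2⊕b3⊕b6⊕b7⊕b10⊕b11⊕b14⊕b15 = 1⊕1⊕1⊕0⊕0⊕1⊕1⊕0 = 1
s4: b4⊕b5⊕b6⊕b7⊕b12⊕b13⊕b14⊕b15 = 0⊕0⊕1⊕0⊕1⊕1⊕1⊕0 = 0
s8: b8⊕b9⊕b10⊕b11⊕b12⊕b13⊕b14⊕b15 = 0⊕1⊕0⊕1⊕1⊕1⊕1⊕0 = 1
Syndrome (s8...s1) = 1011 → position 11.
Flip bit 11: corrected codeword = 111001001001110
Data bits at positions 3,5,6,7,9,10,11,12,13,14,15: 10101001110

10101001110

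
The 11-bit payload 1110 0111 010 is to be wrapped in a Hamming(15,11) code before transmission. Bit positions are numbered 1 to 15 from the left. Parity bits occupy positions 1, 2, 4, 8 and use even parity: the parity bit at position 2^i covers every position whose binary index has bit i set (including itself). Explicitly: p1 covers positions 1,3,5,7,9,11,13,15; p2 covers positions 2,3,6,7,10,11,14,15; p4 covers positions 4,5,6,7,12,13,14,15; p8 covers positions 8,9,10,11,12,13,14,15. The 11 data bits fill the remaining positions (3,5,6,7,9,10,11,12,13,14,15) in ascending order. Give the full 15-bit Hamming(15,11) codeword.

Place data bits at non-power-of-two positions: b3=1, b5=1, b6=1, b7=0, b9=0, b10=1, b11=1, b12=1, b13=0, b14=1, b15=0.
p1 = XOR of data positions {3,5,7,9,11,13,15} = 1⊕1⊕0⊕0⊕1⊕0⊕0 = 1
p2 = XOR of data positions {3,6,7,10,11,14,15} = 1⊕1⊕0⊕1⊕1⊕1⊕0 = 1
p4 = XOR of data positions {5,6,7,12,13,14,15} = 1⊕1⊕0⊕1⊕0⊕1⊕0 = 0
p8 = XOR of data positions {9,10,11,12,13,14,15} = 0⊕1⊕1⊕1⊕0⊕1⊕0 = 0
Codeword b1..b15 = 111011000111010

111011000111010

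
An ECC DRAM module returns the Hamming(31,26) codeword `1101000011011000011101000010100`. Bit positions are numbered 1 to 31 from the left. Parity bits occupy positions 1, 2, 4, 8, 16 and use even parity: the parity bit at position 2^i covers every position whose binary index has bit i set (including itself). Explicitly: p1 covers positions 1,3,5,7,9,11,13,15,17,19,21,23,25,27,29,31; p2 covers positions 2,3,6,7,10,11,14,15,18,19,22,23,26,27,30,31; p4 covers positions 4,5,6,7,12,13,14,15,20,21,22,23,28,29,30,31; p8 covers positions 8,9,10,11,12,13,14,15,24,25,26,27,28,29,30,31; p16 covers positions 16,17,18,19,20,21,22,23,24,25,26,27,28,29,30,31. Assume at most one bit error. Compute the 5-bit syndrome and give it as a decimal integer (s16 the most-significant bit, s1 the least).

0

s1: b1⊕b3⊕b5⊕b7⊕b9⊕b11⊕b13⊕b15⊕b17⊕b19⊕b21⊕b23⊕b25⊕b27⊕b29⊕b31 = 1⊕0⊕0⊕0⊕1⊕0⊕1⊕0⊕0⊕1⊕0⊕0⊕0⊕1⊕1⊕0 = 0
s2: b2⊕b3⊕b6⊕b7⊕b10⊕b11⊕b14⊕b15⊕b18⊕b19⊕b22⊕b23⊕b26⊕b27⊕b30⊕b31 = 1⊕0⊕0⊕0⊕1⊕0⊕0⊕0⊕1⊕1⊕1⊕0⊕0⊕1⊕0⊕0 = 0
s4: b4⊕b5⊕b6⊕b7⊕b12⊕b13⊕b14⊕b15⊕b20⊕b21⊕b22⊕b23⊕b28⊕b29⊕b30⊕b31 = 1⊕0⊕0⊕0⊕1⊕1⊕0⊕0⊕1⊕0⊕1⊕0⊕0⊕1⊕0⊕0 = 0
s8: b8⊕b9⊕b10⊕b11⊕b12⊕b13⊕b14⊕b15⊕b24⊕b25⊕b26⊕b27⊕b28⊕b29⊕b30⊕b31 = 0⊕1⊕1⊕0⊕1⊕1⊕0⊕0⊕0⊕0⊕0⊕1⊕0⊕1⊕0⊕0 = 0
s16: b16⊕b17⊕b18⊕b19⊕b20⊕b21⊕b22⊕b23⊕b24⊕b25⊕b26⊕b27⊕b28⊕b29⊕b30⊕b31 = 0⊕0⊕1⊕1⊕1⊕0⊕1⊕0⊕0⊕0⊕0⊕1⊕0⊕1⊕0⊕0 = 0
Syndrome (s16...s1) = 00000 → position 0 (no error).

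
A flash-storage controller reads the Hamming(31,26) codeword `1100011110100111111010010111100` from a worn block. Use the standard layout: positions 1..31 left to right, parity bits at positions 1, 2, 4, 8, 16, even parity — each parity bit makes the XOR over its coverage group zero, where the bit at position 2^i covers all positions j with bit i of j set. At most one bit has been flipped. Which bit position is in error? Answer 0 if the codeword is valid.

s1: b1⊕b3⊕b5⊕b7⊕b9⊕b11⊕b13⊕b15⊕b17⊕b19⊕b21⊕b23⊕b25⊕b27⊕b29⊕b31 = 1⊕0⊕0⊕1⊕1⊕1⊕0⊕1⊕1⊕1⊕1⊕0⊕0⊕1⊕1⊕0 = 0
s2: b2⊕b3⊕b6⊕b7⊕b10⊕b11⊕b14⊕b15⊕b18⊕b19⊕b22⊕b23⊕b26⊕b27⊕b30⊕b31 = 1⊕0⊕1⊕1⊕0⊕1⊕1⊕1⊕1⊕1⊕0⊕0⊕1⊕1⊕0⊕0 = 0
s4: b4⊕b5⊕b6⊕b7⊕b12⊕b13⊕b14⊕b15⊕b20⊕b21⊕b22⊕b23⊕b28⊕b29⊕b30⊕b31 = 0⊕0⊕1⊕1⊕0⊕0⊕1⊕1⊕0⊕1⊕0⊕0⊕1⊕1⊕0⊕0 = 1
s8: b8⊕b9⊕b10⊕b11⊕b12⊕b13⊕b14⊕b15⊕b24⊕b25⊕b26⊕b27⊕b28⊕b29⊕b30⊕b31 = 1⊕1⊕0⊕1⊕0⊕0⊕1⊕1⊕1⊕0⊕1⊕1⊕1⊕1⊕0⊕0 = 0
s16: b16⊕b17⊕b18⊕b19⊕b20⊕b21⊕b22⊕b23⊕b24⊕b25⊕b26⊕b27⊕b28⊕b29⊕b30⊕b31 = 1⊕1⊕1⊕1⊕0⊕1⊕0⊕0⊕1⊕0⊕1⊕1⊕1⊕1⊕0⊕0 = 0
Syndrome (s16...s1) = 00100 → position 4.

4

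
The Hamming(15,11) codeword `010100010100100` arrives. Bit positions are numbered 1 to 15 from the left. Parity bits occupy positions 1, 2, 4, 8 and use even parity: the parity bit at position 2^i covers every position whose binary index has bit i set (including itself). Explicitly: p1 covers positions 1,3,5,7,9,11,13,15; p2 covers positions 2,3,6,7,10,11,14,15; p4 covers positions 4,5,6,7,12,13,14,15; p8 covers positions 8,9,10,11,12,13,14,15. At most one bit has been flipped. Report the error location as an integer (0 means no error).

s1: b1⊕b3⊕b5⊕b7⊕b9⊕b11⊕b13⊕b15 = 0⊕0⊕0⊕0⊕0⊕0⊕1⊕0 = 1
s2: b2⊕b3⊕b6⊕b7⊕b10⊕b11⊕b14⊕b15 = 1⊕0⊕0⊕0⊕1⊕0⊕0⊕0 = 0
s4: b4⊕b5⊕b6⊕b7⊕b12⊕b13⊕b14⊕b15 = 1⊕0⊕0⊕0⊕0⊕1⊕0⊕0 = 0
s8: b8⊕b9⊕b10⊕b11⊕b12⊕b13⊕b14⊕b15 = 1⊕0⊕1⊕0⊕0⊕1⊕0⊕0 = 1
Syndrome (s8...s1) = 1001 → position 9.

9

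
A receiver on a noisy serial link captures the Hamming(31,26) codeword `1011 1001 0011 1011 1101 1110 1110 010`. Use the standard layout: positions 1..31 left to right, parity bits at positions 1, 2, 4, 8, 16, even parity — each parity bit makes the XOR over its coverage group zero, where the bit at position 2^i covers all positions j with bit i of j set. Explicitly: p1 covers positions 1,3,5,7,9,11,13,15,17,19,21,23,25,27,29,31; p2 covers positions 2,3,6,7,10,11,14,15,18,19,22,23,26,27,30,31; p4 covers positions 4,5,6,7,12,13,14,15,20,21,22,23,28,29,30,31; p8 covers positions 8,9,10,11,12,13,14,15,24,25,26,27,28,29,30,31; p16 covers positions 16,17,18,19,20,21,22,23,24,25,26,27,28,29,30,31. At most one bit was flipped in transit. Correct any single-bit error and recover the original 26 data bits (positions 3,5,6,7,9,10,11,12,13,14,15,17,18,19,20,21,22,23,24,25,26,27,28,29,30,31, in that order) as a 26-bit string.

11000011101110111101100010

s1: b1⊕b3⊕b5⊕b7⊕b9⊕b11⊕b13⊕b15⊕b17⊕b19⊕b21⊕b23⊕b25⊕b27⊕b29⊕b31 = 1⊕1⊕1⊕0⊕0⊕1⊕1⊕1⊕1⊕0⊕1⊕1⊕1⊕1⊕0⊕0 = 1
s2: b2⊕b3⊕b6⊕b7⊕b10⊕b11⊕b14⊕b15⊕b18⊕b19⊕b22⊕b23⊕b26⊕b27⊕b30⊕b31 = 0⊕1⊕0⊕0⊕0⊕1⊕0⊕1⊕1⊕0⊕1⊕1⊕1⊕1⊕1⊕0 = 1
s4: b4⊕b5⊕b6⊕b7⊕b12⊕b13⊕b14⊕b15⊕b20⊕b21⊕b22⊕b23⊕b28⊕b29⊕b30⊕b31 = 1⊕1⊕0⊕0⊕1⊕1⊕0⊕1⊕1⊕1⊕1⊕1⊕0⊕0⊕1⊕0 = 0
s8: b8⊕b9⊕b10⊕b11⊕b12⊕b13⊕b14⊕b15⊕b24⊕b25⊕b26⊕b27⊕b28⊕b29⊕b30⊕b31 = 1⊕0⊕0⊕1⊕1⊕1⊕0⊕1⊕0⊕1⊕1⊕1⊕0⊕0⊕1⊕0 = 1
s16: b16⊕b17⊕b18⊕b19⊕b20⊕b21⊕b22⊕b23⊕b24⊕b25⊕b26⊕b27⊕b28⊕b29⊕b30⊕b31 = 1⊕1⊕1⊕0⊕1⊕1⊕1⊕1⊕0⊕1⊕1⊕1⊕0⊕0⊕1⊕0 = 1
Syndrome (s16...s1) = 11011 → position 27.
Flip bit 27: corrected codeword = 1011100100111011110111101100010
Data bits at positions 3,5,6,7,9,10,11,12,13,14,15,17,18,19,20,21,22,23,24,25,26,27,28,29,30,31: 11000011101110111101100010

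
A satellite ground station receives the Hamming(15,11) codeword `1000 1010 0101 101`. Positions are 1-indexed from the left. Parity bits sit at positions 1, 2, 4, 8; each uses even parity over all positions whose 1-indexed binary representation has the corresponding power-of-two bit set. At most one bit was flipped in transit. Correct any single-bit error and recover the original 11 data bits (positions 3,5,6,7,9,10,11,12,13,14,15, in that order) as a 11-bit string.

01000101101

s1: b1⊕b3⊕b5⊕b7⊕b9⊕b11⊕b13⊕b15 = 1⊕0⊕1⊕1⊕0⊕0⊕1⊕1 = 1
s2: b2⊕b3⊕b6⊕b7⊕b10⊕b11⊕b14⊕b15 = 0⊕0⊕0⊕1⊕1⊕0⊕0⊕1 = 1
s4: b4⊕b5⊕b6⊕b7⊕b12⊕b13⊕b14⊕b15 = 0⊕1⊕0⊕1⊕1⊕1⊕0⊕1 = 1
s8: b8⊕b9⊕b10⊕b11⊕b12⊕b13⊕b14⊕b15 = 0⊕0⊕1⊕0⊕1⊕1⊕0⊕1 = 0
Syndrome (s8...s1) = 0111 → position 7.
Flip bit 7: corrected codeword = 100010000101101
Data bits at positions 3,5,6,7,9,10,11,12,13,14,15: 01000101101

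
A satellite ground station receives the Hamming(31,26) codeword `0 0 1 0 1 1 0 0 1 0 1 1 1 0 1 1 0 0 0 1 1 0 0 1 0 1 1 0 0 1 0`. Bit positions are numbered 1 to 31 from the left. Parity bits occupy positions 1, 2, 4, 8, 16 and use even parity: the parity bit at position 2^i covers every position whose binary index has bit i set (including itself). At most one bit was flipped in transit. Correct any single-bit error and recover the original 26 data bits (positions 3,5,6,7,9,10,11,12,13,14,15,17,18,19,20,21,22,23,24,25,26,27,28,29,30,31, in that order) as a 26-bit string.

s1: b1⊕b3⊕b5⊕b7⊕b9⊕b11⊕b13⊕b15⊕b17⊕b19⊕b21⊕b23⊕b25⊕b27⊕b29⊕b31 = 0⊕1⊕1⊕0⊕1⊕1⊕1⊕1⊕0⊕0⊕1⊕0⊕0⊕1⊕0⊕0 = 0
s2: b2⊕b3⊕b6⊕b7⊕b10⊕b11⊕b14⊕b15⊕b18⊕b19⊕b22⊕b23⊕b26⊕b27⊕b30⊕b31 = 0⊕1⊕1⊕0⊕0⊕1⊕0⊕1⊕0⊕0⊕0⊕0⊕1⊕1⊕1⊕0 = 1
s4: b4⊕b5⊕b6⊕b7⊕b12⊕b13⊕b14⊕b15⊕b20⊕b21⊕b22⊕b23⊕b28⊕b29⊕b30⊕b31 = 0⊕1⊕1⊕0⊕1⊕1⊕0⊕1⊕1⊕1⊕0⊕0⊕0⊕0⊕1⊕0 = 0
s8: b8⊕b9⊕b10⊕b11⊕b12⊕b13⊕b14⊕b15⊕b24⊕b25⊕b26⊕b27⊕b28⊕b29⊕b30⊕b31 = 0⊕1⊕0⊕1⊕1⊕1⊕0⊕1⊕1⊕0⊕1⊕1⊕0⊕0⊕1⊕0 = 1
s16: b16⊕b17⊕b18⊕b19⊕b20⊕b21⊕b22⊕b23⊕b24⊕b25⊕b26⊕b27⊕b28⊕b29⊕b30⊕b31 = 1⊕0⊕0⊕0⊕1⊕1⊕0⊕0⊕1⊕0⊕1⊕1⊕0⊕0⊕1⊕0 = 1
Syndrome (s16...s1) = 11010 → position 26.
Flip bit 26: corrected codeword = 0010110010111011000110010010010
Data bits at positions 3,5,6,7,9,10,11,12,13,14,15,17,18,19,20,21,22,23,24,25,26,27,28,29,30,31: 11101011101000110010010010

11101011101000110010010010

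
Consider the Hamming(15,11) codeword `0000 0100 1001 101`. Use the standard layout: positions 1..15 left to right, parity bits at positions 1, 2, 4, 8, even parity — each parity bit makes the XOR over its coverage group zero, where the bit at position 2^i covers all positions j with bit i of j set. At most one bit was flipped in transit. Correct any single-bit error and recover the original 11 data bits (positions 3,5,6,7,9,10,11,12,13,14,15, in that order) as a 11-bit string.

s1: b1⊕b3⊕b5⊕b7⊕b9⊕b11⊕b13⊕b15 = 0⊕0⊕0⊕0⊕1⊕0⊕1⊕1 = 1
s2: b2⊕b3⊕b6⊕b7⊕b10⊕b11⊕b14⊕b15 = 0⊕0⊕1⊕0⊕0⊕0⊕0⊕1 = 0
s4: b4⊕b5⊕b6⊕b7⊕b12⊕b13⊕b14⊕b15 = 0⊕0⊕1⊕0⊕1⊕1⊕0⊕1 = 0
s8: b8⊕b9⊕b10⊕b11⊕b12⊕b13⊕b14⊕b15 = 0⊕1⊕0⊕0⊕1⊕1⊕0⊕1 = 0
Syndrome (s8...s1) = 0001 → position 1.
Flip bit 1: corrected codeword = 100001001001101
Data bits at positions 3,5,6,7,9,10,11,12,13,14,15: 00101001101

00101001101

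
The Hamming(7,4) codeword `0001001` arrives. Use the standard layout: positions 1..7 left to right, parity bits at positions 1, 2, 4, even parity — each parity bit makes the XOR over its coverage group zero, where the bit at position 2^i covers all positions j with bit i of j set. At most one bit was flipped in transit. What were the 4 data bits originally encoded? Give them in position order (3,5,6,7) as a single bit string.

s1: b1⊕b3⊕b5⊕b7 = 0⊕0⊕0⊕1 = 1
s2: b2⊕b3⊕b6⊕b7 = 0⊕0⊕0⊕1 = 1
s4: b4⊕b5⊕b6⊕b7 = 1⊕0⊕0⊕1 = 0
Syndrome (s4...s1) = 011 → position 3.
Flip bit 3: corrected codeword = 0011001
Data bits at positions 3,5,6,7: 1001

1001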